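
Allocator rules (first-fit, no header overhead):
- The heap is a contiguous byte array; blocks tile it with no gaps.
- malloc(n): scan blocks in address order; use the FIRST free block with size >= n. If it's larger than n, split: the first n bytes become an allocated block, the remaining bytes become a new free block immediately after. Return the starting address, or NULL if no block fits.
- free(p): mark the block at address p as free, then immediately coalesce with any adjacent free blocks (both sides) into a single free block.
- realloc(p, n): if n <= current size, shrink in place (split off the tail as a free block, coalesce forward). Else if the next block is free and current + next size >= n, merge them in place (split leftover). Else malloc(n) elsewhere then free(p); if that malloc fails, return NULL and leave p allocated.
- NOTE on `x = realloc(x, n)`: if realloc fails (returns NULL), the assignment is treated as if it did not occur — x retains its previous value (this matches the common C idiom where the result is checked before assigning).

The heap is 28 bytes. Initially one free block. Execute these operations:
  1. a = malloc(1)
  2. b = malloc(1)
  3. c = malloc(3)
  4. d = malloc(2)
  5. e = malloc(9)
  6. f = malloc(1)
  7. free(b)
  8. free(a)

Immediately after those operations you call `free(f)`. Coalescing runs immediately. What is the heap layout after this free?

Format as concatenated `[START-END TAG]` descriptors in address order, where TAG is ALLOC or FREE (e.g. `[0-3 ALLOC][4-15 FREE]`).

Answer: [0-1 FREE][2-4 ALLOC][5-6 ALLOC][7-15 ALLOC][16-27 FREE]

Derivation:
Op 1: a = malloc(1) -> a = 0; heap: [0-0 ALLOC][1-27 FREE]
Op 2: b = malloc(1) -> b = 1; heap: [0-0 ALLOC][1-1 ALLOC][2-27 FREE]
Op 3: c = malloc(3) -> c = 2; heap: [0-0 ALLOC][1-1 ALLOC][2-4 ALLOC][5-27 FREE]
Op 4: d = malloc(2) -> d = 5; heap: [0-0 ALLOC][1-1 ALLOC][2-4 ALLOC][5-6 ALLOC][7-27 FREE]
Op 5: e = malloc(9) -> e = 7; heap: [0-0 ALLOC][1-1 ALLOC][2-4 ALLOC][5-6 ALLOC][7-15 ALLOC][16-27 FREE]
Op 6: f = malloc(1) -> f = 16; heap: [0-0 ALLOC][1-1 ALLOC][2-4 ALLOC][5-6 ALLOC][7-15 ALLOC][16-16 ALLOC][17-27 FREE]
Op 7: free(b) -> (freed b); heap: [0-0 ALLOC][1-1 FREE][2-4 ALLOC][5-6 ALLOC][7-15 ALLOC][16-16 ALLOC][17-27 FREE]
Op 8: free(a) -> (freed a); heap: [0-1 FREE][2-4 ALLOC][5-6 ALLOC][7-15 ALLOC][16-16 ALLOC][17-27 FREE]
free(f): f = 16 -> block [16-16 ALLOC]; mark free, coalesce with adjacent free neighbors -> [0-1 FREE][2-4 ALLOC][5-6 ALLOC][7-15 ALLOC][16-27 FREE]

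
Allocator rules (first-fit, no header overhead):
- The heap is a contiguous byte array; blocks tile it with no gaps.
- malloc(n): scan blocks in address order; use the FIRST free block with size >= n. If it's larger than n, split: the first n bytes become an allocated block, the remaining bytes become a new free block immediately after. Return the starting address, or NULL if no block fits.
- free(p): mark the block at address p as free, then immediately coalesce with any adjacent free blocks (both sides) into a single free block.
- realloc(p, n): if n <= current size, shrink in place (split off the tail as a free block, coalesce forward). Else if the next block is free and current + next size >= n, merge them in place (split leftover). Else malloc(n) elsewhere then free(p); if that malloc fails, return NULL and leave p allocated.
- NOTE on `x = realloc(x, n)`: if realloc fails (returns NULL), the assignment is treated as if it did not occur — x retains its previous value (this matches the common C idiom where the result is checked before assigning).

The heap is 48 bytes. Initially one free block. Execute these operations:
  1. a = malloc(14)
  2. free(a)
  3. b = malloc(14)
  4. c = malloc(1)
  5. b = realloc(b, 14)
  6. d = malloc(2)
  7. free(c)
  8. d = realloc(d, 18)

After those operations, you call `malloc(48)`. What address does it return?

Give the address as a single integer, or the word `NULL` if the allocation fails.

Answer: NULL

Derivation:
Op 1: a = malloc(14) -> a = 0; heap: [0-13 ALLOC][14-47 FREE]
Op 2: free(a) -> (freed a); heap: [0-47 FREE]
Op 3: b = malloc(14) -> b = 0; heap: [0-13 ALLOC][14-47 FREE]
Op 4: c = malloc(1) -> c = 14; heap: [0-13 ALLOC][14-14 ALLOC][15-47 FREE]
Op 5: b = realloc(b, 14) -> b = 0; heap: [0-13 ALLOC][14-14 ALLOC][15-47 FREE]
Op 6: d = malloc(2) -> d = 15; heap: [0-13 ALLOC][14-14 ALLOC][15-16 ALLOC][17-47 FREE]
Op 7: free(c) -> (freed c); heap: [0-13 ALLOC][14-14 FREE][15-16 ALLOC][17-47 FREE]
Op 8: d = realloc(d, 18) -> d = 15; heap: [0-13 ALLOC][14-14 FREE][15-32 ALLOC][33-47 FREE]
malloc(48): first-fit scan over [0-13 ALLOC][14-14 FREE][15-32 ALLOC][33-47 FREE] -> NULL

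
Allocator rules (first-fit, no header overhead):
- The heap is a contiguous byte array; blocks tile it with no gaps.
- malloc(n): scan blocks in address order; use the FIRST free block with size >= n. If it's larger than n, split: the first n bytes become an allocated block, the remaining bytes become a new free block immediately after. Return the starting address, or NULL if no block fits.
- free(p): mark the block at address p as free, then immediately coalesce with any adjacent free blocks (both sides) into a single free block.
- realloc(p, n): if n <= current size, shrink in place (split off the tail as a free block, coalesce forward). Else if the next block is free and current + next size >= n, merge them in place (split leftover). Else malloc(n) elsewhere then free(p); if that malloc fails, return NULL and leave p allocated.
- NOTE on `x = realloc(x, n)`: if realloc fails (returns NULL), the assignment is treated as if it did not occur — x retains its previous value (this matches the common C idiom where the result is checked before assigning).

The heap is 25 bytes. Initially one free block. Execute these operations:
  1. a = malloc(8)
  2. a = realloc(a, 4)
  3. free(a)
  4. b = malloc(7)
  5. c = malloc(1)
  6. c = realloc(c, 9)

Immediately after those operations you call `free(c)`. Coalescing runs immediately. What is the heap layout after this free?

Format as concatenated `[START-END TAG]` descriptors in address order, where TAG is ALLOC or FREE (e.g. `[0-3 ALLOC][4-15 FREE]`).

Answer: [0-6 ALLOC][7-24 FREE]

Derivation:
Op 1: a = malloc(8) -> a = 0; heap: [0-7 ALLOC][8-24 FREE]
Op 2: a = realloc(a, 4) -> a = 0; heap: [0-3 ALLOC][4-24 FREE]
Op 3: free(a) -> (freed a); heap: [0-24 FREE]
Op 4: b = malloc(7) -> b = 0; heap: [0-6 ALLOC][7-24 FREE]
Op 5: c = malloc(1) -> c = 7; heap: [0-6 ALLOC][7-7 ALLOC][8-24 FREE]
Op 6: c = realloc(c, 9) -> c = 7; heap: [0-6 ALLOC][7-15 ALLOC][16-24 FREE]
free(c): c = 7 -> block [7-15 ALLOC]; mark free, coalesce with adjacent free neighbors -> [0-6 ALLOC][7-24 FREE]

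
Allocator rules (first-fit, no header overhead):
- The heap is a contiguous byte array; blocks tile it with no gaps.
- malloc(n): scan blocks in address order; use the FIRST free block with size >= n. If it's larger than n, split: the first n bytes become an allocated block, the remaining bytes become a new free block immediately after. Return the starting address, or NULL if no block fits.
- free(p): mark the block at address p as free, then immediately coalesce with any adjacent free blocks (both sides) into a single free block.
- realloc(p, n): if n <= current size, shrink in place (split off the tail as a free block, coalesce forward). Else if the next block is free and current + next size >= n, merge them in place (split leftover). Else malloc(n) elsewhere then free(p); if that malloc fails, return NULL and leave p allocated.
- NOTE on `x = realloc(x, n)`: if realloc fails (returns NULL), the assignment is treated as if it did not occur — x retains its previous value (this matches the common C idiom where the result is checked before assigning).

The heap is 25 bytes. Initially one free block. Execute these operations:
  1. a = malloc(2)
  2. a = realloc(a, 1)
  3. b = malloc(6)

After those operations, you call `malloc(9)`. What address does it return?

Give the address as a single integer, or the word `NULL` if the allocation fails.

Op 1: a = malloc(2) -> a = 0; heap: [0-1 ALLOC][2-24 FREE]
Op 2: a = realloc(a, 1) -> a = 0; heap: [0-0 ALLOC][1-24 FREE]
Op 3: b = malloc(6) -> b = 1; heap: [0-0 ALLOC][1-6 ALLOC][7-24 FREE]
malloc(9): first-fit scan over [0-0 ALLOC][1-6 ALLOC][7-24 FREE] -> 7

Answer: 7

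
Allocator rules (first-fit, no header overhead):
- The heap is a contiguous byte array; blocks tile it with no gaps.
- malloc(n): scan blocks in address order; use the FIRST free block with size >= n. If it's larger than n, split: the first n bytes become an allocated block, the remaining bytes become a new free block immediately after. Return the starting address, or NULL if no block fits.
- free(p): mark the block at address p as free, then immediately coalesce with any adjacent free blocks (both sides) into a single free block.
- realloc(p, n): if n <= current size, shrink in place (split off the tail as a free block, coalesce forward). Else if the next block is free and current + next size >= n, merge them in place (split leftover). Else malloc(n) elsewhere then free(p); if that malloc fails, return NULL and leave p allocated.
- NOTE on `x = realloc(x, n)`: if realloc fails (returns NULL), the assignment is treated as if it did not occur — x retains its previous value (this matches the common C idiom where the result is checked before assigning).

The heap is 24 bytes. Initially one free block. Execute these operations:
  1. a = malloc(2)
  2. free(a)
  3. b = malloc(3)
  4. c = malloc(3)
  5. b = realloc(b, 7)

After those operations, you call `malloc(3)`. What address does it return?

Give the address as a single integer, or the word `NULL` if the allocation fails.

Op 1: a = malloc(2) -> a = 0; heap: [0-1 ALLOC][2-23 FREE]
Op 2: free(a) -> (freed a); heap: [0-23 FREE]
Op 3: b = malloc(3) -> b = 0; heap: [0-2 ALLOC][3-23 FREE]
Op 4: c = malloc(3) -> c = 3; heap: [0-2 ALLOC][3-5 ALLOC][6-23 FREE]
Op 5: b = realloc(b, 7) -> b = 6; heap: [0-2 FREE][3-5 ALLOC][6-12 ALLOC][13-23 FREE]
malloc(3): first-fit scan over [0-2 FREE][3-5 ALLOC][6-12 ALLOC][13-23 FREE] -> 0

Answer: 0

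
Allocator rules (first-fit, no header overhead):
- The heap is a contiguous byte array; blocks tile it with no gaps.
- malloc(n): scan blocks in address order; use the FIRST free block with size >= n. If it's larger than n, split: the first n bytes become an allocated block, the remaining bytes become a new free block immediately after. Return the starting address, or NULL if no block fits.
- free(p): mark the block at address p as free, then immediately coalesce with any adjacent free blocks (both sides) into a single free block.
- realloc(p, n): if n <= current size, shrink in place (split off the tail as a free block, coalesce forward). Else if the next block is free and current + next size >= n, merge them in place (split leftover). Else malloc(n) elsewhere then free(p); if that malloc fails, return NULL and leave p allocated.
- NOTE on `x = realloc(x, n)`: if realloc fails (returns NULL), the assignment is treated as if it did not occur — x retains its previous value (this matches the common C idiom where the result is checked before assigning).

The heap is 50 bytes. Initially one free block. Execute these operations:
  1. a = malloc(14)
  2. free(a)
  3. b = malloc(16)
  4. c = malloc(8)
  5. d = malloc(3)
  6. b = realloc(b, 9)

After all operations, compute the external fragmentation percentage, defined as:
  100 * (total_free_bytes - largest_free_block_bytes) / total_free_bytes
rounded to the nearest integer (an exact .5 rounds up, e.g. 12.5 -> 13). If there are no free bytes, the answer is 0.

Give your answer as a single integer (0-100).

Op 1: a = malloc(14) -> a = 0; heap: [0-13 ALLOC][14-49 FREE]
Op 2: free(a) -> (freed a); heap: [0-49 FREE]
Op 3: b = malloc(16) -> b = 0; heap: [0-15 ALLOC][16-49 FREE]
Op 4: c = malloc(8) -> c = 16; heap: [0-15 ALLOC][16-23 ALLOC][24-49 FREE]
Op 5: d = malloc(3) -> d = 24; heap: [0-15 ALLOC][16-23 ALLOC][24-26 ALLOC][27-49 FREE]
Op 6: b = realloc(b, 9) -> b = 0; heap: [0-8 ALLOC][9-15 FREE][16-23 ALLOC][24-26 ALLOC][27-49 FREE]
Free blocks: [7 23] total_free=30 largest=23 -> 100*(30-23)/30 = 700/30 ≈ 23.333 -> rounds to 23

Answer: 23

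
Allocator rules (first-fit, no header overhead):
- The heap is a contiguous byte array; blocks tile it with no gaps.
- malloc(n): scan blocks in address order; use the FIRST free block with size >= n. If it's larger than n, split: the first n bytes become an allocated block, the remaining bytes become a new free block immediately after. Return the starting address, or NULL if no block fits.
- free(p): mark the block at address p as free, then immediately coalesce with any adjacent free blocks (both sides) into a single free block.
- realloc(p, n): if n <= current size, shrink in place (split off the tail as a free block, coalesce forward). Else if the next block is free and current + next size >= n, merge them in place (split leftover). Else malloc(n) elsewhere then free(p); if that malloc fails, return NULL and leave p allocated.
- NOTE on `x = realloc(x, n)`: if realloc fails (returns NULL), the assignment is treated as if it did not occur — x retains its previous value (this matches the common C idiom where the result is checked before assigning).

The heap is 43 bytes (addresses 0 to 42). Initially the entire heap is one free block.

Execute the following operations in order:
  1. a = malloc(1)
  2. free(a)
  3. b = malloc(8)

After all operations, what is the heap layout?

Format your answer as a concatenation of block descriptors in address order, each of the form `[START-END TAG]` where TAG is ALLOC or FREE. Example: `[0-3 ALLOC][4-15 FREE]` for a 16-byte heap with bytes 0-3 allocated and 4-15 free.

Answer: [0-7 ALLOC][8-42 FREE]

Derivation:
Op 1: a = malloc(1) -> a = 0; heap: [0-0 ALLOC][1-42 FREE]
Op 2: free(a) -> (freed a); heap: [0-42 FREE]
Op 3: b = malloc(8) -> b = 0; heap: [0-7 ALLOC][8-42 FREE]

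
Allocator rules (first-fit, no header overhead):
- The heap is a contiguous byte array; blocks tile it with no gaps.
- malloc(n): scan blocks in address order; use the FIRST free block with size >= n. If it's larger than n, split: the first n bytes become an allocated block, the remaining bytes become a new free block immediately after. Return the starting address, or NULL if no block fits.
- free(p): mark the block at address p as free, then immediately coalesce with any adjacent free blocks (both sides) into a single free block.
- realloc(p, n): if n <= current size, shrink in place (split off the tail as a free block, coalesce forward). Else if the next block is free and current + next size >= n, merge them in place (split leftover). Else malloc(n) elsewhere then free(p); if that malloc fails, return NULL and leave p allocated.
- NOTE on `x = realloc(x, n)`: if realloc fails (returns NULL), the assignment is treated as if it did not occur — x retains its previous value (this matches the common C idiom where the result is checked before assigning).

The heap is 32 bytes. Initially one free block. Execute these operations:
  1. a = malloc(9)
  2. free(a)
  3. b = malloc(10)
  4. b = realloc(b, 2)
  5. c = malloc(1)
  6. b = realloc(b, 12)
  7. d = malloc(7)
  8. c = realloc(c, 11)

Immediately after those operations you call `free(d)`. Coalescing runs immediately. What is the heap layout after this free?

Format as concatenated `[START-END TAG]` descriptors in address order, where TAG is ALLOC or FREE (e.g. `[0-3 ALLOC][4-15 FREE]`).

Op 1: a = malloc(9) -> a = 0; heap: [0-8 ALLOC][9-31 FREE]
Op 2: free(a) -> (freed a); heap: [0-31 FREE]
Op 3: b = malloc(10) -> b = 0; heap: [0-9 ALLOC][10-31 FREE]
Op 4: b = realloc(b, 2) -> b = 0; heap: [0-1 ALLOC][2-31 FREE]
Op 5: c = malloc(1) -> c = 2; heap: [0-1 ALLOC][2-2 ALLOC][3-31 FREE]
Op 6: b = realloc(b, 12) -> b = 3; heap: [0-1 FREE][2-2 ALLOC][3-14 ALLOC][15-31 FREE]
Op 7: d = malloc(7) -> d = 15; heap: [0-1 FREE][2-2 ALLOC][3-14 ALLOC][15-21 ALLOC][22-31 FREE]
Op 8: c = realloc(c, 11) -> NULL (c unchanged); heap: [0-1 FREE][2-2 ALLOC][3-14 ALLOC][15-21 ALLOC][22-31 FREE]
free(d): d = 15 -> block [15-21 ALLOC]; mark free, coalesce with adjacent free neighbors -> [0-1 FREE][2-2 ALLOC][3-14 ALLOC][15-31 FREE]

Answer: [0-1 FREE][2-2 ALLOC][3-14 ALLOC][15-31 FREE]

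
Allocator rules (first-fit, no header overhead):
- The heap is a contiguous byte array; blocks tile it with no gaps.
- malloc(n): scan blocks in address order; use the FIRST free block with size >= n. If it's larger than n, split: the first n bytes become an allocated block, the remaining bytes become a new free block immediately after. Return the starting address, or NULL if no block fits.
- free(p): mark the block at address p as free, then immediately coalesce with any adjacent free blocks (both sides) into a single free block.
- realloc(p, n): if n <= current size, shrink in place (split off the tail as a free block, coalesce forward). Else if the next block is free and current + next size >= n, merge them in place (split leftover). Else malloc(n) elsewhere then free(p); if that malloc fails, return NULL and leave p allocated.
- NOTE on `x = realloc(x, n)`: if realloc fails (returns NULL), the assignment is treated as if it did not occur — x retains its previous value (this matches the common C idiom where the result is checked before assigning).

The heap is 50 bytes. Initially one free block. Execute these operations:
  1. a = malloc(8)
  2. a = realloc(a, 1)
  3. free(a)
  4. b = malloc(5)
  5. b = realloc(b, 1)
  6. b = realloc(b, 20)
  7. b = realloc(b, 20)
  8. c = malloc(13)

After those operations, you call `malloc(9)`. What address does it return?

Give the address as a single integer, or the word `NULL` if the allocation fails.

Op 1: a = malloc(8) -> a = 0; heap: [0-7 ALLOC][8-49 FREE]
Op 2: a = realloc(a, 1) -> a = 0; heap: [0-0 ALLOC][1-49 FREE]
Op 3: free(a) -> (freed a); heap: [0-49 FREE]
Op 4: b = malloc(5) -> b = 0; heap: [0-4 ALLOC][5-49 FREE]
Op 5: b = realloc(b, 1) -> b = 0; heap: [0-0 ALLOC][1-49 FREE]
Op 6: b = realloc(b, 20) -> b = 0; heap: [0-19 ALLOC][20-49 FREE]
Op 7: b = realloc(b, 20) -> b = 0; heap: [0-19 ALLOC][20-49 FREE]
Op 8: c = malloc(13) -> c = 20; heap: [0-19 ALLOC][20-32 ALLOC][33-49 FREE]
malloc(9): first-fit scan over [0-19 ALLOC][20-32 ALLOC][33-49 FREE] -> 33

Answer: 33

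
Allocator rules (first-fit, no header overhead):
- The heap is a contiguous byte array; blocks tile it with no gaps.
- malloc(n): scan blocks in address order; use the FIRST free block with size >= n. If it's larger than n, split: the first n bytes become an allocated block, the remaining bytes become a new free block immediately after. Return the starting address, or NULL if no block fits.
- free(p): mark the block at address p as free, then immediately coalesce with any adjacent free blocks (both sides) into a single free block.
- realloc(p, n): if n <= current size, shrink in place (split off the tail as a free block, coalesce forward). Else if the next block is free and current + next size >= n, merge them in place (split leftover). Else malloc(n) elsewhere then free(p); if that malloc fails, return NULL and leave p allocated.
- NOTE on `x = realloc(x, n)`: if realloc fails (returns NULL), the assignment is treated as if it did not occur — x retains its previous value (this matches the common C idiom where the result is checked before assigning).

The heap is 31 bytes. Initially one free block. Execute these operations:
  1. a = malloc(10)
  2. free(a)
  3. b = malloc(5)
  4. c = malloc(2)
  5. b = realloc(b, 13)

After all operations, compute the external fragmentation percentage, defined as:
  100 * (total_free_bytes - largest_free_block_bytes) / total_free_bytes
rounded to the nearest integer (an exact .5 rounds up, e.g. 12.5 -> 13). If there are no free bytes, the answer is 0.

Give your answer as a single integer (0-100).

Answer: 31

Derivation:
Op 1: a = malloc(10) -> a = 0; heap: [0-9 ALLOC][10-30 FREE]
Op 2: free(a) -> (freed a); heap: [0-30 FREE]
Op 3: b = malloc(5) -> b = 0; heap: [0-4 ALLOC][5-30 FREE]
Op 4: c = malloc(2) -> c = 5; heap: [0-4 ALLOC][5-6 ALLOC][7-30 FREE]
Op 5: b = realloc(b, 13) -> b = 7; heap: [0-4 FREE][5-6 ALLOC][7-19 ALLOC][20-30 FREE]
Free blocks: [5 11] total_free=16 largest=11 -> 100*(16-11)/16 = 500/16 = 31.25 -> rounds to 31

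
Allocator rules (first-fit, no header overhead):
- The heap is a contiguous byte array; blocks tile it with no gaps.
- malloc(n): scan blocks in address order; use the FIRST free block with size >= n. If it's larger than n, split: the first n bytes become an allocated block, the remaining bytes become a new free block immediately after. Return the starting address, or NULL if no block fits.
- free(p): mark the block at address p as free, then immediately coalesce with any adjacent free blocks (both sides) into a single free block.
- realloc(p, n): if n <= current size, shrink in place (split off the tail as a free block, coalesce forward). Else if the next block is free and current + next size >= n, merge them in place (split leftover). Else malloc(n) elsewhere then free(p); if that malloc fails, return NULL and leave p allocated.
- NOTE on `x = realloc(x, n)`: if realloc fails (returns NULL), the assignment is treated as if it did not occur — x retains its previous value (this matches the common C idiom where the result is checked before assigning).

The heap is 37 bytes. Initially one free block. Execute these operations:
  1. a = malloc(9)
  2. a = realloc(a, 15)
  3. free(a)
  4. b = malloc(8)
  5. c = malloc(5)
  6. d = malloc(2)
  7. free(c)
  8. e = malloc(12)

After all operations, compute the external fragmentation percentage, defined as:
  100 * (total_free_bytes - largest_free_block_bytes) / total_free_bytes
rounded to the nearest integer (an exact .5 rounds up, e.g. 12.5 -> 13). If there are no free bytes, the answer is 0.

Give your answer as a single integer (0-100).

Answer: 33

Derivation:
Op 1: a = malloc(9) -> a = 0; heap: [0-8 ALLOC][9-36 FREE]
Op 2: a = realloc(a, 15) -> a = 0; heap: [0-14 ALLOC][15-36 FREE]
Op 3: free(a) -> (freed a); heap: [0-36 FREE]
Op 4: b = malloc(8) -> b = 0; heap: [0-7 ALLOC][8-36 FREE]
Op 5: c = malloc(5) -> c = 8; heap: [0-7 ALLOC][8-12 ALLOC][13-36 FREE]
Op 6: d = malloc(2) -> d = 13; heap: [0-7 ALLOC][8-12 ALLOC][13-14 ALLOC][15-36 FREE]
Op 7: free(c) -> (freed c); heap: [0-7 ALLOC][8-12 FREE][13-14 ALLOC][15-36 FREE]
Op 8: e = malloc(12) -> e = 15; heap: [0-7 ALLOC][8-12 FREE][13-14 ALLOC][15-26 ALLOC][27-36 FREE]
Free blocks: [5 10] total_free=15 largest=10 -> 100*(15-10)/15 = 500/15 ≈ 33.333 -> rounds to 33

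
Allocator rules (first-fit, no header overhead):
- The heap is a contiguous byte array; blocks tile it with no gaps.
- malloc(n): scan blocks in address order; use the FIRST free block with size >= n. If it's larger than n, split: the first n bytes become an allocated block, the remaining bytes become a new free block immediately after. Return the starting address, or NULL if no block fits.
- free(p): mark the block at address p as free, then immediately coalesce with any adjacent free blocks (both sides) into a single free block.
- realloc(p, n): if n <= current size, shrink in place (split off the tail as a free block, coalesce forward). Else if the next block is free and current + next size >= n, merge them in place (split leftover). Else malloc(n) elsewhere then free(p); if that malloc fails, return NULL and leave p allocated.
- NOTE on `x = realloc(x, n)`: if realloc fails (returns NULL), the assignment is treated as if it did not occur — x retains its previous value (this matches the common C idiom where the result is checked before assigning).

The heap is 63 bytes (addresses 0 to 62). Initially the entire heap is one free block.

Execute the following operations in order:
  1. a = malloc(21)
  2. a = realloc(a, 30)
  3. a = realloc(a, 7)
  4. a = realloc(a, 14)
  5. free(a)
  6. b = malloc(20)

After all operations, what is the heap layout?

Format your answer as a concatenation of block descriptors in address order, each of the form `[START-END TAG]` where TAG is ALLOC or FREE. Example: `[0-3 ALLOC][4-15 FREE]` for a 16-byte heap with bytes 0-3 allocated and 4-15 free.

Op 1: a = malloc(21) -> a = 0; heap: [0-20 ALLOC][21-62 FREE]
Op 2: a = realloc(a, 30) -> a = 0; heap: [0-29 ALLOC][30-62 FREE]
Op 3: a = realloc(a, 7) -> a = 0; heap: [0-6 ALLOC][7-62 FREE]
Op 4: a = realloc(a, 14) -> a = 0; heap: [0-13 ALLOC][14-62 FREE]
Op 5: free(a) -> (freed a); heap: [0-62 FREE]
Op 6: b = malloc(20) -> b = 0; heap: [0-19 ALLOC][20-62 FREE]

Answer: [0-19 ALLOC][20-62 FREE]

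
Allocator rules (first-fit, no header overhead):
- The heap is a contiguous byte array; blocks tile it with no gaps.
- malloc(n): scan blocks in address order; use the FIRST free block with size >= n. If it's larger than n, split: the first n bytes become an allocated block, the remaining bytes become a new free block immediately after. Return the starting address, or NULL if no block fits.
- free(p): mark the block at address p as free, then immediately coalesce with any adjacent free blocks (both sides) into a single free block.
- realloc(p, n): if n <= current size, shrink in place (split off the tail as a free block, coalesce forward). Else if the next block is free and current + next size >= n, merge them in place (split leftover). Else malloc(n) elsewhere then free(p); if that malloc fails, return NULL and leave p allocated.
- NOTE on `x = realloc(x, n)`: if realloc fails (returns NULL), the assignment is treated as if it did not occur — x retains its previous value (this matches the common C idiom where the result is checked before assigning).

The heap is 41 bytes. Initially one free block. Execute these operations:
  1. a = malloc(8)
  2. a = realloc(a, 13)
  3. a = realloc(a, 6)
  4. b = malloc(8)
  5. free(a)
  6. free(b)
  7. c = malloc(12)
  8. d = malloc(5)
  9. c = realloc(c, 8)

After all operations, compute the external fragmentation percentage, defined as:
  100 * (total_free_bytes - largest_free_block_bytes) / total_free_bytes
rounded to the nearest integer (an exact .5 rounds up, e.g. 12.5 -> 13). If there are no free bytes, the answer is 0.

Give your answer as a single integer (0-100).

Op 1: a = malloc(8) -> a = 0; heap: [0-7 ALLOC][8-40 FREE]
Op 2: a = realloc(a, 13) -> a = 0; heap: [0-12 ALLOC][13-40 FREE]
Op 3: a = realloc(a, 6) -> a = 0; heap: [0-5 ALLOC][6-40 FREE]
Op 4: b = malloc(8) -> b = 6; heap: [0-5 ALLOC][6-13 ALLOC][14-40 FREE]
Op 5: free(a) -> (freed a); heap: [0-5 FREE][6-13 ALLOC][14-40 FREE]
Op 6: free(b) -> (freed b); heap: [0-40 FREE]
Op 7: c = malloc(12) -> c = 0; heap: [0-11 ALLOC][12-40 FREE]
Op 8: d = malloc(5) -> d = 12; heap: [0-11 ALLOC][12-16 ALLOC][17-40 FREE]
Op 9: c = realloc(c, 8) -> c = 0; heap: [0-7 ALLOC][8-11 FREE][12-16 ALLOC][17-40 FREE]
Free blocks: [4 24] total_free=28 largest=24 -> 100*(28-24)/28 = 400/28 ≈ 14.286 -> rounds to 14

Answer: 14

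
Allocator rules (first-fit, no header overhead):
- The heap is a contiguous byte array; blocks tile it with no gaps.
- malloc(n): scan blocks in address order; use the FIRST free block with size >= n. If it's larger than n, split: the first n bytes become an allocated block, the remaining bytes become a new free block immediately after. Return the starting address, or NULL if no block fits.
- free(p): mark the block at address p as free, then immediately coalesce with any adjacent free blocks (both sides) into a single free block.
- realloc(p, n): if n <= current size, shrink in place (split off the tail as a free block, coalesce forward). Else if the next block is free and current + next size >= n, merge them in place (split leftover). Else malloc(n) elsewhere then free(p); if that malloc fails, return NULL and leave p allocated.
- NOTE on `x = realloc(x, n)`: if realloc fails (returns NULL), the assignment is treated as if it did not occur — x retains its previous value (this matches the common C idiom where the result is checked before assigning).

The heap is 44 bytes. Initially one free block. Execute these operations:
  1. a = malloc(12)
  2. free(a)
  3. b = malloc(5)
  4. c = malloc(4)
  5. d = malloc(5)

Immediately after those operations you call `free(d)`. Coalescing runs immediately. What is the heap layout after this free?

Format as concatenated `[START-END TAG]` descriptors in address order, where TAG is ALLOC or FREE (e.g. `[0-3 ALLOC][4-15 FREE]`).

Op 1: a = malloc(12) -> a = 0; heap: [0-11 ALLOC][12-43 FREE]
Op 2: free(a) -> (freed a); heap: [0-43 FREE]
Op 3: b = malloc(5) -> b = 0; heap: [0-4 ALLOC][5-43 FREE]
Op 4: c = malloc(4) -> c = 5; heap: [0-4 ALLOC][5-8 ALLOC][9-43 FREE]
Op 5: d = malloc(5) -> d = 9; heap: [0-4 ALLOC][5-8 ALLOC][9-13 ALLOC][14-43 FREE]
free(d): d = 9 -> block [9-13 ALLOC]; mark free, coalesce with adjacent free neighbors -> [0-4 ALLOC][5-8 ALLOC][9-43 FREE]

Answer: [0-4 ALLOC][5-8 ALLOC][9-43 FREE]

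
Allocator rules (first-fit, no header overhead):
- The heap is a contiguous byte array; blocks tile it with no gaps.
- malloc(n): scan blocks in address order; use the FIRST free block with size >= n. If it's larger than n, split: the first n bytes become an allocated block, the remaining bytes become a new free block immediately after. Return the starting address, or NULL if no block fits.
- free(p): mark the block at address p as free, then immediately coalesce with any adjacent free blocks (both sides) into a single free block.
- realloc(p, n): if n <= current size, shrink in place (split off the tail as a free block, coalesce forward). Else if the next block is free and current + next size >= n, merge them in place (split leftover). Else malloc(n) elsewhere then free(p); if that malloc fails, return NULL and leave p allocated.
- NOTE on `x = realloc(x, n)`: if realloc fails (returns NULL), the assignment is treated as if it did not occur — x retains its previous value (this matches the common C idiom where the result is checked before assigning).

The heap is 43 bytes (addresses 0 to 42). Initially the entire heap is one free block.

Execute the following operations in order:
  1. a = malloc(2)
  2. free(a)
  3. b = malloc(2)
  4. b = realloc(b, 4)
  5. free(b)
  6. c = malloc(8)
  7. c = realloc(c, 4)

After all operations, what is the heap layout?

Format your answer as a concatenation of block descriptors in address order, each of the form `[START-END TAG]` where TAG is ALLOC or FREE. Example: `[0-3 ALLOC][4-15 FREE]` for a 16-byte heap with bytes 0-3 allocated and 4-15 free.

Answer: [0-3 ALLOC][4-42 FREE]

Derivation:
Op 1: a = malloc(2) -> a = 0; heap: [0-1 ALLOC][2-42 FREE]
Op 2: free(a) -> (freed a); heap: [0-42 FREE]
Op 3: b = malloc(2) -> b = 0; heap: [0-1 ALLOC][2-42 FREE]
Op 4: b = realloc(b, 4) -> b = 0; heap: [0-3 ALLOC][4-42 FREE]
Op 5: free(b) -> (freed b); heap: [0-42 FREE]
Op 6: c = malloc(8) -> c = 0; heap: [0-7 ALLOC][8-42 FREE]
Op 7: c = realloc(c, 4) -> c = 0; heap: [0-3 ALLOC][4-42 FREE]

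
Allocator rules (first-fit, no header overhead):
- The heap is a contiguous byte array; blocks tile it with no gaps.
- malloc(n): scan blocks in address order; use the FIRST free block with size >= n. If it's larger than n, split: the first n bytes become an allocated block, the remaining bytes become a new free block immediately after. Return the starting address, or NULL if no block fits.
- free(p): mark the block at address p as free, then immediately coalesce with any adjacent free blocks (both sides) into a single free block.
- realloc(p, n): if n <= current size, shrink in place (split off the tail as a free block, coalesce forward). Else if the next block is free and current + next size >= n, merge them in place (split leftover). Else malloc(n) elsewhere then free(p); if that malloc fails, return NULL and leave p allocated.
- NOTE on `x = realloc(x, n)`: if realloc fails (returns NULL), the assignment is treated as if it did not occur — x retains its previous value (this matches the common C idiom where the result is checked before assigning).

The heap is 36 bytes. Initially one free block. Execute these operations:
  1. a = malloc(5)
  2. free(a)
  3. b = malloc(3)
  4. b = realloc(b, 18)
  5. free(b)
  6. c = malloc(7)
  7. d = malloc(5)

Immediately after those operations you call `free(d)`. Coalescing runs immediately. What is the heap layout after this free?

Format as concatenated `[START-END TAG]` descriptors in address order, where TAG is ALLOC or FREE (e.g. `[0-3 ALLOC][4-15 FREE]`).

Answer: [0-6 ALLOC][7-35 FREE]

Derivation:
Op 1: a = malloc(5) -> a = 0; heap: [0-4 ALLOC][5-35 FREE]
Op 2: free(a) -> (freed a); heap: [0-35 FREE]
Op 3: b = malloc(3) -> b = 0; heap: [0-2 ALLOC][3-35 FREE]
Op 4: b = realloc(b, 18) -> b = 0; heap: [0-17 ALLOC][18-35 FREE]
Op 5: free(b) -> (freed b); heap: [0-35 FREE]
Op 6: c = malloc(7) -> c = 0; heap: [0-6 ALLOC][7-35 FREE]
Op 7: d = malloc(5) -> d = 7; heap: [0-6 ALLOC][7-11 ALLOC][12-35 FREE]
free(d): d = 7 -> block [7-11 ALLOC]; mark free, coalesce with adjacent free neighbors -> [0-6 ALLOC][7-35 FREE]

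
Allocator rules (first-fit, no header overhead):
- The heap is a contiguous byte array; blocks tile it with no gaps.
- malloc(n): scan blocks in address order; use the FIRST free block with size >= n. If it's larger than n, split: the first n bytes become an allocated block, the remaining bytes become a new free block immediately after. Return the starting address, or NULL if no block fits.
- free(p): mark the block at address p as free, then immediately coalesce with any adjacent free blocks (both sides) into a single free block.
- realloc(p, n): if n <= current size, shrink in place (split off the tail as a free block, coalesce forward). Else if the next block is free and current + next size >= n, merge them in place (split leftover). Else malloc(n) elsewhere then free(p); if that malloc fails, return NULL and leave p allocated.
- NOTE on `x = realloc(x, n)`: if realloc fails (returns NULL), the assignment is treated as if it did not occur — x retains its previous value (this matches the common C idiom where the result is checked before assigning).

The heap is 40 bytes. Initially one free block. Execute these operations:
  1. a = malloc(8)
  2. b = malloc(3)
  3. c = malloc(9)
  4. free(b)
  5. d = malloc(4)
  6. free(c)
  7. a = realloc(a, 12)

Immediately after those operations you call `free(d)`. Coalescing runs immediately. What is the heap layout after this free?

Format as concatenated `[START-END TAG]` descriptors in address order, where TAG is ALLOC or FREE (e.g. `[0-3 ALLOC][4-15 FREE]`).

Op 1: a = malloc(8) -> a = 0; heap: [0-7 ALLOC][8-39 FREE]
Op 2: b = malloc(3) -> b = 8; heap: [0-7 ALLOC][8-10 ALLOC][11-39 FREE]
Op 3: c = malloc(9) -> c = 11; heap: [0-7 ALLOC][8-10 ALLOC][11-19 ALLOC][20-39 FREE]
Op 4: free(b) -> (freed b); heap: [0-7 ALLOC][8-10 FREE][11-19 ALLOC][20-39 FREE]
Op 5: d = malloc(4) -> d = 20; heap: [0-7 ALLOC][8-10 FREE][11-19 ALLOC][20-23 ALLOC][24-39 FREE]
Op 6: free(c) -> (freed c); heap: [0-7 ALLOC][8-19 FREE][20-23 ALLOC][24-39 FREE]
Op 7: a = realloc(a, 12) -> a = 0; heap: [0-11 ALLOC][12-19 FREE][20-23 ALLOC][24-39 FREE]
free(d): d = 20 -> block [20-23 ALLOC]; mark free, coalesce with adjacent free neighbors -> [0-11 ALLOC][12-39 FREE]

Answer: [0-11 ALLOC][12-39 FREE]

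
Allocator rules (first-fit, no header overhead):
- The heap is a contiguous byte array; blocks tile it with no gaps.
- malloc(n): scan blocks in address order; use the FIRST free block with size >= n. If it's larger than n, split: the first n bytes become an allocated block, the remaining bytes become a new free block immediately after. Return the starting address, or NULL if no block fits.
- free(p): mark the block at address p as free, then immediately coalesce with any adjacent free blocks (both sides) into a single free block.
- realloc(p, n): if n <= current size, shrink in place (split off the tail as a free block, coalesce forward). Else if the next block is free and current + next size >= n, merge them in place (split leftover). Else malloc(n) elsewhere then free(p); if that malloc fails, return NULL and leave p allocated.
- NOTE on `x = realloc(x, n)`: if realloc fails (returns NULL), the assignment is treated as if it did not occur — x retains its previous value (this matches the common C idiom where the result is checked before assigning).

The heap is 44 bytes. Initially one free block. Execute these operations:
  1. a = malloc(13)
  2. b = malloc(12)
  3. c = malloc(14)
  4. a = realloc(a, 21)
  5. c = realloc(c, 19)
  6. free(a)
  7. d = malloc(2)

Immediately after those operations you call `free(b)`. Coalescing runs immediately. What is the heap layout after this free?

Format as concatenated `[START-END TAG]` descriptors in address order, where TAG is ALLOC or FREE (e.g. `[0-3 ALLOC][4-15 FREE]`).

Op 1: a = malloc(13) -> a = 0; heap: [0-12 ALLOC][13-43 FREE]
Op 2: b = malloc(12) -> b = 13; heap: [0-12 ALLOC][13-24 ALLOC][25-43 FREE]
Op 3: c = malloc(14) -> c = 25; heap: [0-12 ALLOC][13-24 ALLOC][25-38 ALLOC][39-43 FREE]
Op 4: a = realloc(a, 21) -> NULL (a unchanged); heap: [0-12 ALLOC][13-24 ALLOC][25-38 ALLOC][39-43 FREE]
Op 5: c = realloc(c, 19) -> c = 25; heap: [0-12 ALLOC][13-24 ALLOC][25-43 ALLOC]
Op 6: free(a) -> (freed a); heap: [0-12 FREE][13-24 ALLOC][25-43 ALLOC]
Op 7: d = malloc(2) -> d = 0; heap: [0-1 ALLOC][2-12 FREE][13-24 ALLOC][25-43 ALLOC]
free(b): b = 13 -> block [13-24 ALLOC]; mark free, coalesce with adjacent free neighbors -> [0-1 ALLOC][2-24 FREE][25-43 ALLOC]

Answer: [0-1 ALLOC][2-24 FREE][25-43 ALLOC]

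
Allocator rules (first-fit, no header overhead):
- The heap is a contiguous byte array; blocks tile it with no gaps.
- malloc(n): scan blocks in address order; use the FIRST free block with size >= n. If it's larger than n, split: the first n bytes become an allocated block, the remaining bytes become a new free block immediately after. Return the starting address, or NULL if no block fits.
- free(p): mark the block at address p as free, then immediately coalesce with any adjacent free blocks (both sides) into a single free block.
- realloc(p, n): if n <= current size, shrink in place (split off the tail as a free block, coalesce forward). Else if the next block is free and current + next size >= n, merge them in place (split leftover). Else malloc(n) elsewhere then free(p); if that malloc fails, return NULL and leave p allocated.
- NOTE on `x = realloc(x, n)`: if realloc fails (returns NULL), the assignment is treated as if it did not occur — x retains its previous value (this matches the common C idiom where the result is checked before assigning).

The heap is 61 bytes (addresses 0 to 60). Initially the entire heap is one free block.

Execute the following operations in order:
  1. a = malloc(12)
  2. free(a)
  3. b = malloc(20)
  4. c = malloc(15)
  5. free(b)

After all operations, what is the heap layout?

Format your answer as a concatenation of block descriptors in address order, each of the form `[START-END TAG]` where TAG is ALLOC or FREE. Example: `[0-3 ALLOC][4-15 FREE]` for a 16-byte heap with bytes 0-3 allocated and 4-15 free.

Answer: [0-19 FREE][20-34 ALLOC][35-60 FREE]

Derivation:
Op 1: a = malloc(12) -> a = 0; heap: [0-11 ALLOC][12-60 FREE]
Op 2: free(a) -> (freed a); heap: [0-60 FREE]
Op 3: b = malloc(20) -> b = 0; heap: [0-19 ALLOC][20-60 FREE]
Op 4: c = malloc(15) -> c = 20; heap: [0-19 ALLOC][20-34 ALLOC][35-60 FREE]
Op 5: free(b) -> (freed b); heap: [0-19 FREE][20-34 ALLOC][35-60 FREE]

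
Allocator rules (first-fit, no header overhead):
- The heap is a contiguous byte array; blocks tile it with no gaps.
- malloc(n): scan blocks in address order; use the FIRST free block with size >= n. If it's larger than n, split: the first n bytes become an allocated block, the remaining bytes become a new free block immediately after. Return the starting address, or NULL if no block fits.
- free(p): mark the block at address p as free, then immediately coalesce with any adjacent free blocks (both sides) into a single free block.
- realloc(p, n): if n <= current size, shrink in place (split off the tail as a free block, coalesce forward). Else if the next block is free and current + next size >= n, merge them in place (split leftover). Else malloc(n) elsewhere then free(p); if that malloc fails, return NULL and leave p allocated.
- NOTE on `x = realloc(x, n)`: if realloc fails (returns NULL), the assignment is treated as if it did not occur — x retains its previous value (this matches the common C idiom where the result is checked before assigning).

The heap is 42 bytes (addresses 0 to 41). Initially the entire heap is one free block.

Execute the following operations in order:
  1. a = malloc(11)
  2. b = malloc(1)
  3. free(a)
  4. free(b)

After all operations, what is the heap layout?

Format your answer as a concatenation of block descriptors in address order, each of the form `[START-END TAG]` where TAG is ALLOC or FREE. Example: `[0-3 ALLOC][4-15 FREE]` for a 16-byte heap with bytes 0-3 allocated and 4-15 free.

Op 1: a = malloc(11) -> a = 0; heap: [0-10 ALLOC][11-41 FREE]
Op 2: b = malloc(1) -> b = 11; heap: [0-10 ALLOC][11-11 ALLOC][12-41 FREE]
Op 3: free(a) -> (freed a); heap: [0-10 FREE][11-11 ALLOC][12-41 FREE]
Op 4: free(b) -> (freed b); heap: [0-41 FREE]

Answer: [0-41 FREE]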